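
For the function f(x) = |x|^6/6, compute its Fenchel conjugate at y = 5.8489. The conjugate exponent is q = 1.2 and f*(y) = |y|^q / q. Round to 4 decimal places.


The conjugate exponent q satisfies 1/p + 1/q = 1.
p = 6, so q = 6/(6 - 1) = 1.2
|y|^q = 5.8489^1.2 = 8.327
f*(5.8489) = 8.327 / 1.2 = 6.9392


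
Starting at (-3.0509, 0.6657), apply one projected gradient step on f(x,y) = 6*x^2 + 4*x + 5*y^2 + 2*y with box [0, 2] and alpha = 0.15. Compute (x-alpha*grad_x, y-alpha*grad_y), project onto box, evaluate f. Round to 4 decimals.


Step 1: Compute gradient at (-3.0509, 0.6657).
grad_x = 2*6*-3.0509 + 4 = -32.6108
grad_y = 2*5*0.6657 + 2 = 8.657
Step 2: Gradient step.
x_raw = -3.0509 - 0.15*-32.6108 = 1.8407
y_raw = 0.6657 - 0.15*8.657 = -0.6329
Step 3: Project onto [0, 2].
x_proj = clip(1.8407) = 1.8407
y_proj = clip(-0.6329) = 0.0
Step 4: Evaluate f.
f(1.8407, 0.0) = 27.6924


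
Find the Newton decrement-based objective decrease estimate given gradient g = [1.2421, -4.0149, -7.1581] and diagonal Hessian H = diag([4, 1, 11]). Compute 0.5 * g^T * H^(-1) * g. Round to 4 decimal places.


Step 1: H is diagonal, so H^(-1) * g = [0.3105, -4.0149, -0.6507].
Step 2: g^T H^(-1) g = sum_i g_i^2 / H_ii
  = (1.2421)^2/4 + (-4.0149)^2/1 + (-7.1581)^2/11
  = 0.3857 + 16.1194 + 4.658 = 21.1632
Step 3: Objective decrease = 0.5 * g^T H^(-1) g = 10.5816


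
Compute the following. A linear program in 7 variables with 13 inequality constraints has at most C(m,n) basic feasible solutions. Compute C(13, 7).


Each vertex corresponds to some choice of n active constraints out of m, so the number of vertices is at most C(m, n) = m! / (n!(m-n)!).
m = 13, n = 7
Numerator: 13 * 12 * 11 * 10 * 9 * 8 * 7
Denominator: 7! = 5040
C(13, 7) = 1716


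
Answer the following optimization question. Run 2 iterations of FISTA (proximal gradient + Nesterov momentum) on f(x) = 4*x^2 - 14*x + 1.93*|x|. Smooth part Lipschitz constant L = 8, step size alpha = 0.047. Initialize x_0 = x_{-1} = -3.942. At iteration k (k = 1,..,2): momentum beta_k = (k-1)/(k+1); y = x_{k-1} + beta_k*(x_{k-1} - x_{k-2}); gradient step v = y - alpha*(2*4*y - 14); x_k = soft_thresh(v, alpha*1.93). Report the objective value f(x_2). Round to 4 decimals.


FISTA on f(x) = 4*x^2 - 14*x + 1.93*|x|
L = 8, alpha = 0.047
Iteration 1: beta = 0.0, y = -3.942 + 0.0*(-3.942 + 3.942) = -3.942
  grad(y) = -45.536, v = y - alpha*grad = -1.8018
  prox(v) = soft_thresh(-1.8018, 0.0907) = -1.7111
Iteration 2: beta = 0.3333, y = -1.7111 + 0.3333*(-1.7111 + 3.942) = -0.9675
  grad(y) = -21.7397, v = y - alpha*grad = 0.0543
  prox(v) = soft_thresh(0.0543, 0.0907) = 0.0
f(x_2) = 4*0.0^2 - 14*0.0 + 1.93*|0.0| = 0.0


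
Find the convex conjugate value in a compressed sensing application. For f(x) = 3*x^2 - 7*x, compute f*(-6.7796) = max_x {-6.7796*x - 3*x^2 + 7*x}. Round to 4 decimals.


f*(y) = sup_x {y*x - a*x^2 - b*x} = sup_x {(y-b)*x - a*x^2}
FOC: (y - b) - 2a*x = 0 => x* = (y - b)/(2a)
x* = (-6.7796 + 7)/(2*3) = 0.0367
f*(-6.7796) = (y-b)^2/(4a) = (-6.7796 + 7)^2/(4*3)
= 0.0486/12 = 0.004


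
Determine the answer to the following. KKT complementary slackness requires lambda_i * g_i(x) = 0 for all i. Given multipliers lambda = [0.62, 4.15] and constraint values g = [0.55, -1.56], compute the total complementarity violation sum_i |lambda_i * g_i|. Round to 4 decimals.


KKT complementary slackness check:
lambda_1 * g_1 = 0.62 * 0.55 = 0.341
lambda_2 * g_2 = 4.15 * -1.56 = -6.474
Total violation = 0.341 + 6.474 = 6.815


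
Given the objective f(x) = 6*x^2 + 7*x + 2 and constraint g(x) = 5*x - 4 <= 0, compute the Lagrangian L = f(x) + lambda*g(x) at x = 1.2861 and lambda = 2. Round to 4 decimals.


Step 1: Evaluate f(x).
f(1.2861) = 6*1.2861^2 + 7*1.2861 + 2 = 20.927
Step 2: Evaluate g(x).
g(1.2861) = 5*1.2861 - 4 = 2.4305
Step 3: Compute Lagrangian.
L = 20.927 + 2*2.4305 = 25.788


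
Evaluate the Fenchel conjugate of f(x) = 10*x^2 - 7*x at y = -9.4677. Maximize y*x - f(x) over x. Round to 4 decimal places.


f*(y) = sup_x {y*x - a*x^2 - b*x} = sup_x {(y-b)*x - a*x^2}
FOC: (y - b) - 2a*x = 0 => x* = (y - b)/(2a)
x* = (-9.4677 + 7)/(2*10) = -0.1234
f*(-9.4677) = (y-b)^2/(4a) = (-9.4677 + 7)^2/(4*10)
= 6.0895/40 = 0.1522


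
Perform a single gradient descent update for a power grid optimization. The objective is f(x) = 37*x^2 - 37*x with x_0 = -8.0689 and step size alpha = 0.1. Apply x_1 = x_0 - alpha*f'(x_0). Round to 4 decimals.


We compute the gradient at x_0 and apply the update.
f'(x) = 74*x - 37
f'(-8.0689) = 74*-8.0689 - 37 = -634.0986
x_1 = -8.0689 - 0.1*-634.0986 = 55.341


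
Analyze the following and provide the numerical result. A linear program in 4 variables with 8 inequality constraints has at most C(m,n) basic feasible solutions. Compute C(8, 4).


Each vertex corresponds to some choice of n active constraints out of m, so the number of vertices is at most C(m, n) = m! / (n!(m-n)!).
m = 8, n = 4
Numerator: 8 * 7 * 6 * 5
Denominator: 4! = 24
C(8, 4) = 70


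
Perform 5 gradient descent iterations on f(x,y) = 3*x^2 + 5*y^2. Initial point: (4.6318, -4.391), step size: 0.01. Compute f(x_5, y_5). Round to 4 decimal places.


Gradient descent on f(x,y) = 3*x^2 + 5*y^2.
Starting point: (4.6318, -4.391), alpha = 0.01
Step 1: grad_x = 2*3*4.6318 = 27.7908, grad_y = 2*5*-4.391 = -43.91
  x_1 = 4.6318 - 0.01*27.7908 = 4.3539
  y_1 = -4.391 - 0.01*-43.91 = -3.9519
Step 2: grad_x = 2*3*4.3539 = 26.1234, grad_y = 2*5*-3.9519 = -39.519
  x_2 = 4.3539 - 0.01*26.1234 = 4.0927
  y_2 = -3.9519 - 0.01*-39.519 = -3.5567
Step 3: grad_x = 2*3*4.0927 = 24.556, grad_y = 2*5*-3.5567 = -35.5671
  x_3 = 4.0927 - 0.01*24.556 = 3.8471
  y_3 = -3.5567 - 0.01*-35.5671 = -3.201
Step 4: grad_x = 2*3*3.8471 = 23.0826, grad_y = 2*5*-3.201 = -32.0104
  x_4 = 3.8471 - 0.01*23.0826 = 3.6163
  y_4 = -3.201 - 0.01*-32.0104 = -2.8809
Step 5: grad_x = 2*3*3.6163 = 21.6976, grad_y = 2*5*-2.8809 = -28.8094
  x_5 = 3.6163 - 0.01*21.6976 = 3.3993
  y_5 = -2.8809 - 0.01*-28.8094 = -2.5928
f(3.3993, -2.5928) = 3*3.3993^2 + 5*(-2.5928)^2 = 68.2798


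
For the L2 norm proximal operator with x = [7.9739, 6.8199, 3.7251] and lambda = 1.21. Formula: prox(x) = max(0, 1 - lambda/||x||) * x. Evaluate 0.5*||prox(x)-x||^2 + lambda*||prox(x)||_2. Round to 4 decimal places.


Step 1: Compute ||x||.
||x|| = 11.1342
Step 2: Compute scaling factor.
scale = max(0, 1 - 1.21/11.1342) = 0.8913
Step 3: prox(x) = [7.1073, 6.0788, 3.3203]
||prox(x)|| = 9.9242
Step 4: Proximal objective.
0.5*||prox-x||^2 = 0.7321
lambda*||prox|| = 12.0083
Total = 12.7403


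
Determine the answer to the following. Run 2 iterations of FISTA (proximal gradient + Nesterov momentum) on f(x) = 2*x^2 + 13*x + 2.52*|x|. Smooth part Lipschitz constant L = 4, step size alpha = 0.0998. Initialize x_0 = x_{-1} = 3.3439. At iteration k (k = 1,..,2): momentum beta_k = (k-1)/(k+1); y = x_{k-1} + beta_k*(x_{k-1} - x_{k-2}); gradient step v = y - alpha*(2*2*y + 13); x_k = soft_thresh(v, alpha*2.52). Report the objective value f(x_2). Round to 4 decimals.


FISTA on f(x) = 2*x^2 + 13*x + 2.52*|x|
L = 4, alpha = 0.0998
Iteration 1: beta = 0.0, y = 3.3439 + 0.0*(3.3439 - 3.3439) = 3.3439
  grad(y) = 26.3756, v = y - alpha*grad = 0.7116
  prox(v) = soft_thresh(0.7116, 0.2515) = 0.4601
Iteration 2: beta = 0.3333, y = 0.4601 + 0.3333*(0.4601 - 3.3439) = -0.5011
  grad(y) = 10.9954, v = y - alpha*grad = -1.5985
  prox(v) = soft_thresh(-1.5985, 0.2515) = -1.347
f(x_2) = 2*(-1.347)^2 + 13*(-1.347) + 2.52*|-1.347| = -10.4877


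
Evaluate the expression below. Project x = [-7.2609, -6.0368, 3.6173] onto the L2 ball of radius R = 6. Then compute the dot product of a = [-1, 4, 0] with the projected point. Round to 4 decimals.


Step 1: Compute ||x|| (intermediates to 6 decimals).
||x|| = sqrt((-7.2609)^2 + (-6.0368)^2 + 3.6173^2) = 10.111799
Step 2: Project.
Since ||x|| > R, scale = R/||x|| = 6/10.111799 = 0.593366, proj(x) = scale * x
proj(x) = [-4.308371, -3.582032, 2.146383]
Step 3: Dot product.
a^T * proj(x) = -1*(-4.308371) + 4*(-3.582032) + 0*2.146383 = -10.0198


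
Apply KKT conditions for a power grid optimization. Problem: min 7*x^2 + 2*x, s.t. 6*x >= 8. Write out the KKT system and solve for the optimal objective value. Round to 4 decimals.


Step 1: Try lambda = 0 (constraint inactive).
x_unc = -2/(2*7) = -0.1429
Check: 6*-0.1429 = -0.8574 < 8 -- violated!
Step 2: Constraint must be active: 6*x = 8
x* = 8/6 = 4/3 = 1.3333 (rounded; the exact value 4/3 is used below)
lambda = (2*7*(4/3) + 2)/6 = 3.4444
Step 3: Compute optimal value.
f(x*) = 7*(4/3)^2 + 2*(4/3) = 15.1111


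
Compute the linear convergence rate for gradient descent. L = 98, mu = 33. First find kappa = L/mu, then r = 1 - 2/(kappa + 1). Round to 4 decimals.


Step 1: Compute the condition number.
kappa = L/mu = 98/33 = 2.9697
Step 2: Compute the convergence rate.
r = 1 - 2/(kappa + 1) = 1 - 2*mu/(L + mu) = (L - mu)/(L + mu) = 65/131 = 0.4962


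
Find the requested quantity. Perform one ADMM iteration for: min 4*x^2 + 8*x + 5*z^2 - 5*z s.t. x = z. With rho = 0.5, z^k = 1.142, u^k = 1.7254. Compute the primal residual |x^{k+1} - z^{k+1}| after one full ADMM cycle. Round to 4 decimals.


ADMM iteration with rho = 0.5, z^k = 1.142, u^k = 1.7254
Step 1: x-update.
Minimize 4*x^2 + 8*x + (0.5/2)*(x - 1.142 + 1.7254)^2
FOC: (2*4 + 0.5)*x = -8 + 0.5*(1.142 - 1.7254)
x^{k+1} = -0.9755
Step 2: z-update.
Minimize 5*z^2 - 5*z + (0.5/2)*(-0.9755 - z + 1.7254)^2
FOC: (2*5 + 0.5)*z = 5 + 0.5*(-0.9755 + 1.7254)
z^{k+1} = 0.5119
Step 3: u-update.
u^{k+1} = 1.7254 - 0.9755 - 0.5119 = 0.238
Step 4: Primal residual = |-0.9755 - 0.5119| = 1.4874


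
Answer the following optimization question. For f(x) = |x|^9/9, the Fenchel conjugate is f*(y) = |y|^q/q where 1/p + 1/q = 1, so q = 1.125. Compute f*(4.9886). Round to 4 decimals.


The conjugate exponent q satisfies 1/p + 1/q = 1.
p = 9, so q = 9/(9 - 1) = 1.125
|y|^q = 4.9886^1.125 = 6.0985
f*(4.9886) = 6.0985 / 1.125 = 5.4209


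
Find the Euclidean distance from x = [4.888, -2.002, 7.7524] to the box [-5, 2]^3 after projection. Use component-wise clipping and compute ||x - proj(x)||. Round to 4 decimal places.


Project each component onto [-5, 2].
clip(4.888) = 2.0, clip(-2.002) = -2.002, clip(7.7524) = 2.0
Projection = [2.0, -2.002, 2.0]
Squared diffs: [8.3405, 0.0, 33.0901]
Distance = sqrt(41.4306) = 6.4367


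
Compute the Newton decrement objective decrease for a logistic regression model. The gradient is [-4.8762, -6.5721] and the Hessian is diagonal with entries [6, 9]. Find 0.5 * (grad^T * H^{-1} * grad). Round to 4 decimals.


Step 1: H is diagonal, so H^(-1) * g = [-0.8127, -0.7302].
Step 2: g^T H^(-1) g = sum_i g_i^2 / H_ii
  = (-4.8762)^2/6 + (-6.5721)^2/9
  = 3.9629 + 4.7992 = 8.7621
Step 3: Objective decrease = 0.5 * g^T H^(-1) g = 4.381


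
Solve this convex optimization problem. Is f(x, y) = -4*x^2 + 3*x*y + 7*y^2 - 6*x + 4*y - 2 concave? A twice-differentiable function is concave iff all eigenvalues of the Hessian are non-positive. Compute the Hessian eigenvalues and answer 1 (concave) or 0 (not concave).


The Hessian of f(x,y) = -4*x^2 + 3*x*y + 7*y^2 - 6*x + 4*y - 2 is:
H = [[-8, 3], [3, 14]]
Trace = -8 + 14 = 6
Determinant = -8*14 - (3)^2 = -121
Discriminant = (6)^2 - 4*-121 = 520.0
Eigenvalues: lambda_1 = -8.4018, lambda_2 = 14.4018
The function is not concave.

0


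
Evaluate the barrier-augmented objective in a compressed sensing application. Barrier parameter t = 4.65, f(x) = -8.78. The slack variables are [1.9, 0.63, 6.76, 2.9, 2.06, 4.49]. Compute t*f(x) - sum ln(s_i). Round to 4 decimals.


Step 1: Compute log-barrier.
ln values: [0.6419, -0.462, 1.911, 1.0647, 0.7227, 1.5019]
phi = -(0.6419 - 0.462 + 1.911 + 1.0647 + 0.7227 + 1.5019) = -5.3801
Step 2: Compute augmented objective.
t*f(x) = 4.65*-8.78 = -40.827
Total = -40.827 - 5.3801 = -46.2071


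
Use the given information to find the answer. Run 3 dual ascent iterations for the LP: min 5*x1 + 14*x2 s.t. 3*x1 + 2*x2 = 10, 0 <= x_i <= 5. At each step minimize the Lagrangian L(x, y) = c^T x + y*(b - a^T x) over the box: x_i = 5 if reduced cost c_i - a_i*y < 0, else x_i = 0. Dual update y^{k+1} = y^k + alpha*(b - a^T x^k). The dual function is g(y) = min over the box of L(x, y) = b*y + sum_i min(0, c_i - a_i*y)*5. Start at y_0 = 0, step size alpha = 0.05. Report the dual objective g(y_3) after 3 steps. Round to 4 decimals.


Dual ascent for LP: min 5*x1 + 14*x2, 3*x1 + 2*x2 = 10, 0 <= x_i <= 5
Step 1: y^k = 0.0, reduced costs: (5.0, 14.0)
  x^k = (0.0, 0.0), subgradient = b - a^T x = 10.0
  y^{k+1} = 0.0 + 0.05*10.0 = 0.5
Step 2: y^k = 0.5, reduced costs: (3.5, 13.0)
  x^k = (0.0, 0.0), subgradient = b - a^T x = 10.0
  y^{k+1} = 0.5 + 0.05*10.0 = 1.0
Step 3: y^k = 1.0, reduced costs: (2.0, 12.0)
  x^k = (0.0, 0.0), subgradient = b - a^T x = 10.0
  y^{k+1} = 1.0 + 0.05*10.0 = 1.5
Dual objective at y_3 = 1.5: reduced costs (0.5, 11.0), box minimizer x = (0.0, 0.0)
g(y_3) = b*y + (c1 - a1*y)*x1 + (c2 - a2*y)*x2 = 10*1.5 + 0.5*0.0 + 11.0*0.0 = 15.0 + 0.0 + 0.0 = 15.0


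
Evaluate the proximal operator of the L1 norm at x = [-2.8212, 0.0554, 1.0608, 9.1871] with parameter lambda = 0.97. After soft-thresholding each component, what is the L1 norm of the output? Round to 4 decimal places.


Soft-thresholding with lambda = 0.97:
prox(-2.8212) = sign(-2.8212)*max(|-2.8212| - 0.97, 0) = -1.8512
prox(0.0554) = sign(0.0554)*max(|0.0554| - 0.97, 0) = 0.0
prox(1.0608) = sign(1.0608)*max(|1.0608| - 0.97, 0) = 0.0908
prox(9.1871) = sign(9.1871)*max(|9.1871| - 0.97, 0) = 8.2171
prox(x) = [-1.8512, 0.0, 0.0908, 8.2171]
||prox(x)||_1 = 1.8512 + 0.0 + 0.0908 + 8.2171 = 10.1591


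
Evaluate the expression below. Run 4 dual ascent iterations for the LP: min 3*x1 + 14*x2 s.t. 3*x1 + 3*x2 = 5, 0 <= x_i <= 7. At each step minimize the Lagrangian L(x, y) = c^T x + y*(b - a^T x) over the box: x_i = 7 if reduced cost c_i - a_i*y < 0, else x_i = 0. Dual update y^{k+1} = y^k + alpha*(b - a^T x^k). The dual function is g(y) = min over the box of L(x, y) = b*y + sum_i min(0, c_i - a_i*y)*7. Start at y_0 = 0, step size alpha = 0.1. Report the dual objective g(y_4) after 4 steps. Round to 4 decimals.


Dual ascent for LP: min 3*x1 + 14*x2, 3*x1 + 3*x2 = 5, 0 <= x_i <= 7
Step 1: y^k = 0.0, reduced costs: (3.0, 14.0)
  x^k = (0.0, 0.0), subgradient = b - a^T x = 5.0
  y^{k+1} = 0.0 + 0.1*5.0 = 0.5
Step 2: y^k = 0.5, reduced costs: (1.5, 12.5)
  x^k = (0.0, 0.0), subgradient = b - a^T x = 5.0
  y^{k+1} = 0.5 + 0.1*5.0 = 1.0
Step 3: y^k = 1.0, reduced costs: (0.0, 11.0)
  x^k = (0.0, 0.0), subgradient = b - a^T x = 5.0
  y^{k+1} = 1.0 + 0.1*5.0 = 1.5
Step 4: y^k = 1.5, reduced costs: (-1.5, 9.5)
  x^k = (7.0, 0.0), subgradient = b - a^T x = -16.0
  y^{k+1} = 1.5 + 0.1*-16.0 = -0.1
Dual objective at y_4 = -0.1: reduced costs (3.3, 14.3), box minimizer x = (0.0, 0.0)
g(y_4) = b*y + (c1 - a1*y)*x1 + (c2 - a2*y)*x2 = 5*(-0.1) + 3.3*0.0 + 14.3*0.0 = -0.5 + 0.0 + 0.0 = -0.5


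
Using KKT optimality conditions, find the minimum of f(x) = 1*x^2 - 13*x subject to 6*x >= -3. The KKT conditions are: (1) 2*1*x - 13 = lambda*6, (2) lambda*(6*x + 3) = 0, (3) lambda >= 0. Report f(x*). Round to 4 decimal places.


Step 1: Try lambda = 0 (constraint inactive).
Stationarity: 2*1*x - 13 = 0
x* = 13/(2*1) = 6.5
Check constraint: 6*6.5 = 39.0 >= -3 -- satisfied.
Step 2: Compute optimal value.
f(x*) = 1*6.5^2 - 13*6.5 = -42.25


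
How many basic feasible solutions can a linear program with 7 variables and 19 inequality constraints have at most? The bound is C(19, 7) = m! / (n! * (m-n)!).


Each vertex corresponds to some choice of n active constraints out of m, so the number of vertices is at most C(m, n) = m! / (n!(m-n)!).
m = 19, n = 7
Numerator: 19 * 18 * 17 * 16 * 15 * 14 * 13
Denominator: 7! = 5040
C(19, 7) = 50388


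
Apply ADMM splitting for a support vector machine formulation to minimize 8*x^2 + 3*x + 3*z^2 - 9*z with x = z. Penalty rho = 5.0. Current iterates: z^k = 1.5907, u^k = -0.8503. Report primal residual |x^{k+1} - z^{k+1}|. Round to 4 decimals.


ADMM iteration with rho = 5.0, z^k = 1.5907, u^k = -0.8503
Step 1: x-update.
Minimize 8*x^2 + 3*x + (5.0/2)*(x - 1.5907 - 0.8503)^2
FOC: (2*8 + 5.0)*x = -3 + 5.0*(1.5907 + 0.8503)
x^{k+1} = 0.4383
Step 2: z-update.
Minimize 3*z^2 - 9*z + (5.0/2)*(0.4383 - z - 0.8503)^2
FOC: (2*3 + 5.0)*z = 9 + 5.0*(0.4383 - 0.8503)
z^{k+1} = 0.6309
Step 3: u-update.
u^{k+1} = -0.8503 + 0.4383 - 0.6309 = -1.0429
Step 4: Primal residual = |0.4383 - 0.6309| = 0.1926


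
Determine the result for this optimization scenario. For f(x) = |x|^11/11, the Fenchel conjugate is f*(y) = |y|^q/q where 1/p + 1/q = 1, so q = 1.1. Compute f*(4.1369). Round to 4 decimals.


The conjugate exponent q satisfies 1/p + 1/q = 1.
p = 11, so q = 11/(11 - 1) = 1.1
|y|^q = 4.1369^1.1 = 4.7681
f*(4.1369) = 4.7681 / 1.1 = 4.3346


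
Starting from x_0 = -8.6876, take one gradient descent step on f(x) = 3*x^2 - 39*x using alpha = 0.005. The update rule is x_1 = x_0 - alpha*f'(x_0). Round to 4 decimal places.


We compute the gradient at x_0 and apply the update.
f'(x) = 6*x - 39
f'(-8.6876) = 6*-8.6876 - 39 = -91.1256
x_1 = -8.6876 - 0.005*-91.1256 = -8.232


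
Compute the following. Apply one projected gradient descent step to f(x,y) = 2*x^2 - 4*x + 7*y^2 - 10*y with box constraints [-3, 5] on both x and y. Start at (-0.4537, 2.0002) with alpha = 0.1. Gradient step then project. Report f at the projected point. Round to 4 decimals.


Step 1: Compute gradient at (-0.4537, 2.0002).
grad_x = 2*2*-0.4537 - 4 = -5.8148
grad_y = 2*7*2.0002 - 10 = 18.0028
Step 2: Gradient step.
x_raw = -0.4537 - 0.1*-5.8148 = 0.1278
y_raw = 2.0002 - 0.1*18.0028 = 0.1999
Step 3: Project onto [-3, 5].
x_proj = clip(0.1278) = 0.1278
y_proj = clip(0.1999) = 0.1999
Step 4: Evaluate f.
f(0.1278, 0.1999) = -2.1979


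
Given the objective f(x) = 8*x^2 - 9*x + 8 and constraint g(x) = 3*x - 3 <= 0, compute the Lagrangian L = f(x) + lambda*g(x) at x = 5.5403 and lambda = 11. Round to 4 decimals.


Step 1: Evaluate f(x).
f(5.5403) = 8*5.5403^2 - 9*5.5403 + 8 = 203.6967
Step 2: Evaluate g(x).
g(5.5403) = 3*5.5403 - 3 = 13.6209
Step 3: Compute Lagrangian.
L = 203.6967 + 11*13.6209 = 353.5266


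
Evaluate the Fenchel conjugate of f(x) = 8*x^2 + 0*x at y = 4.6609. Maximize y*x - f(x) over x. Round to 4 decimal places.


f*(y) = sup_x {y*x - a*x^2 - b*x} = sup_x {(y-b)*x - a*x^2}
FOC: (y - b) - 2a*x = 0 => x* = (y - b)/(2a)
x* = (4.6609 - 0)/(2*8) = 0.2913
f*(4.6609) = (y-b)^2/(4a) = (4.6609 - 0)^2/(4*8)
= 21.724/32 = 0.6789


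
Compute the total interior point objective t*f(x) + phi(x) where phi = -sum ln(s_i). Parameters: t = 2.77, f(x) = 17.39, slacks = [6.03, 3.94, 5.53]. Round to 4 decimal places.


Step 1: Compute log-barrier.
ln values: [1.7967, 1.3712, 1.7102]
phi = -(1.7967 + 1.3712 + 1.7102) = -4.8781
Step 2: Compute augmented objective.
t*f(x) = 2.77*17.39 = 48.1703
Total = 48.1703 - 4.8781 = 43.2922


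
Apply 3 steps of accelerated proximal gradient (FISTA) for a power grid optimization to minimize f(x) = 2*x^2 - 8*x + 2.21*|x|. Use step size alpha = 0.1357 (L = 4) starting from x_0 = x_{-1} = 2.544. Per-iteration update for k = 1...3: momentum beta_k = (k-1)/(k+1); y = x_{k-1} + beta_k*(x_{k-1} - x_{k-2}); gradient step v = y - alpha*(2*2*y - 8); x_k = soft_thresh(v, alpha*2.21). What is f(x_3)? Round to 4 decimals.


FISTA on f(x) = 2*x^2 - 8*x + 2.21*|x|
L = 4, alpha = 0.1357
Iteration 1: beta = 0.0, y = 2.544 + 0.0*(2.544 - 2.544) = 2.544
  grad(y) = 2.176, v = y - alpha*grad = 2.2487
  prox(v) = soft_thresh(2.2487, 0.2999) = 1.9488
Iteration 2: beta = 0.3333, y = 1.9488 + 0.3333*(1.9488 - 2.544) = 1.7504
  grad(y) = -0.9983, v = y - alpha*grad = 1.8859
  prox(v) = soft_thresh(1.8859, 0.2999) = 1.586
Iteration 3: beta = 0.5, y = 1.586 + 0.5*(1.586 - 1.9488) = 1.4046
  grad(y) = -2.3817, v = y - alpha*grad = 1.7278
  prox(v) = soft_thresh(1.7278, 0.2999) = 1.4279
f(x_3) = 2*1.4279^2 - 8*1.4279 + 2.21*|1.4279| = -4.1897


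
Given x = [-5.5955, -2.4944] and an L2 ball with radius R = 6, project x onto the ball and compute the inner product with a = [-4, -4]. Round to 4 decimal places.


Step 1: Compute ||x|| (intermediates to 6 decimals).
||x|| = sqrt((-5.5955)^2 + (-2.4944)^2) = 6.126308
Step 2: Project.
Since ||x|| > R, scale = R/||x|| = 6/6.126308 = 0.979383, proj(x) = scale * x
proj(x) = [-5.480138, -2.442973]
Step 3: Dot product.
a^T * proj(x) = -4*(-5.480138) - 4*(-2.442973) = 31.6924


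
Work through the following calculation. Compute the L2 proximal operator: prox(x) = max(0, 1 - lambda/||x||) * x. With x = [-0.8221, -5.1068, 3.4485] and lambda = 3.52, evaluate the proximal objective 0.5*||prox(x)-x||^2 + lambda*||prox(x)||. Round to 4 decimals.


Step 1: Compute ||x||.
||x|| = 6.2167
Step 2: Compute scaling factor.
scale = max(0, 1 - 3.52/6.2167) = 0.4338
Step 3: prox(x) = [-0.3566, -2.2152, 1.4959]
||prox(x)|| = 2.6967
Step 4: Proximal objective.
0.5*||prox-x||^2 = 6.1952
lambda*||prox|| = 9.4924
Total = 15.6876


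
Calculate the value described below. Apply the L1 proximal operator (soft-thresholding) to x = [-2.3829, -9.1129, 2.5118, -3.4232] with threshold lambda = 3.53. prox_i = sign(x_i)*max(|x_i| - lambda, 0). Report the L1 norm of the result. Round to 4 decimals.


Soft-thresholding with lambda = 3.53:
prox(-2.3829) = sign(-2.3829)*max(|-2.3829| - 3.53, 0) = 0.0
prox(-9.1129) = sign(-9.1129)*max(|-9.1129| - 3.53, 0) = -5.5829
prox(2.5118) = sign(2.5118)*max(|2.5118| - 3.53, 0) = 0.0
prox(-3.4232) = sign(-3.4232)*max(|-3.4232| - 3.53, 0) = 0.0
prox(x) = [0.0, -5.5829, 0.0, 0.0]
||prox(x)||_1 = 0.0 + 5.5829 + 0.0 + 0.0 = 5.5829


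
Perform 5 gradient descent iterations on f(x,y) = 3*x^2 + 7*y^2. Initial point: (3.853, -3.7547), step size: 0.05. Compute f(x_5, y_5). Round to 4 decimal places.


Gradient descent on f(x,y) = 3*x^2 + 7*y^2.
Starting point: (3.853, -3.7547), alpha = 0.05
Step 1: grad_x = 2*3*3.853 = 23.118, grad_y = 2*7*-3.7547 = -52.5658
  x_1 = 3.853 - 0.05*23.118 = 2.6971
  y_1 = -3.7547 - 0.05*-52.5658 = -1.1264
Step 2: grad_x = 2*3*2.6971 = 16.1826, grad_y = 2*7*-1.1264 = -15.7697
  x_2 = 2.6971 - 0.05*16.1826 = 1.888
  y_2 = -1.1264 - 0.05*-15.7697 = -0.3379
Step 3: grad_x = 2*3*1.888 = 11.3278, grad_y = 2*7*-0.3379 = -4.7309
  x_3 = 1.888 - 0.05*11.3278 = 1.3216
  y_3 = -0.3379 - 0.05*-4.7309 = -0.1014
Step 4: grad_x = 2*3*1.3216 = 7.9295, grad_y = 2*7*-0.1014 = -1.4193
  x_4 = 1.3216 - 0.05*7.9295 = 0.9251
  y_4 = -0.1014 - 0.05*-1.4193 = -0.0304
Step 5: grad_x = 2*3*0.9251 = 5.5506, grad_y = 2*7*-0.0304 = -0.4258
  x_5 = 0.9251 - 0.05*5.5506 = 0.6476
  y_5 = -0.0304 - 0.05*-0.4258 = -0.0091
f(0.6476, -0.0091) = 3*0.6476^2 + 7*(-0.0091)^2 = 1.2586


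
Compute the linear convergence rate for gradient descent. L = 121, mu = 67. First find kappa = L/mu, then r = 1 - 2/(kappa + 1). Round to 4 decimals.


Step 1: Compute the condition number.
kappa = L/mu = 121/67 = 1.806
Step 2: Compute the convergence rate.
r = 1 - 2/(kappa + 1) = 1 - 2*mu/(L + mu) = (L - mu)/(L + mu) = 54/188 = 0.2872


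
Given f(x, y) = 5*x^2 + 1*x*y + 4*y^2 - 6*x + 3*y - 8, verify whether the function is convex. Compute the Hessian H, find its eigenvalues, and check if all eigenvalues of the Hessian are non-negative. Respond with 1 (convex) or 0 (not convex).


The Hessian of f(x,y) = 5*x^2 + 1*x*y + 4*y^2 - 6*x + 3*y - 8 is:
H = [[10, 1], [1, 8]]
Trace = 10 + 8 = 18
Determinant = 10*8 - (1)^2 = 79
Discriminant = (18)^2 - 4*79 = 8.0
Eigenvalues: lambda_1 = 7.5858, lambda_2 = 10.4142
The function is convex.

1


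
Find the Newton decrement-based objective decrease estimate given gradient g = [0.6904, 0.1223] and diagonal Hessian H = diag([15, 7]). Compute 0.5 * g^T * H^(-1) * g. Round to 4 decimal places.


Step 1: H is diagonal, so H^(-1) * g = [0.046, 0.0175].
Step 2: g^T H^(-1) g = sum_i g_i^2 / H_ii
  = (0.6904)^2/15 + (0.1223)^2/7
  = 0.0318 + 0.0021 = 0.0339
Step 3: Objective decrease = 0.5 * g^T H^(-1) g = 0.017


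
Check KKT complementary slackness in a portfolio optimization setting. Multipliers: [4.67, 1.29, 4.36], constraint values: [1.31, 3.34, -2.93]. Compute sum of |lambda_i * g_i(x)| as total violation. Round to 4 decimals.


KKT complementary slackness check:
lambda_1 * g_1 = 4.67 * 1.31 = 6.1177
lambda_2 * g_2 = 1.29 * 3.34 = 4.3086
lambda_3 * g_3 = 4.36 * -2.93 = -12.7748
Total violation = 6.1177 + 4.3086 + 12.7748 = 23.2011


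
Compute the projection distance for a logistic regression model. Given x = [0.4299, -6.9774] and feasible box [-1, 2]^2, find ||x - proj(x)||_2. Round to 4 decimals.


Project each component onto [-1, 2].
clip(0.4299) = 0.4299, clip(-6.9774) = -1.0
Projection = [0.4299, -1.0]
Squared diffs: [0.0, 35.7293]
Distance = sqrt(35.7293) = 5.9774


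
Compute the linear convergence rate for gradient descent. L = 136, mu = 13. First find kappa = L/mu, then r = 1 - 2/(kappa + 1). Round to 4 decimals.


Step 1: Compute the condition number.
kappa = L/mu = 136/13 = 10.4615
Step 2: Compute the convergence rate.
r = 1 - 2/(kappa + 1) = 1 - 2*mu/(L + mu) = (L - mu)/(L + mu) = 123/149 = 0.8255


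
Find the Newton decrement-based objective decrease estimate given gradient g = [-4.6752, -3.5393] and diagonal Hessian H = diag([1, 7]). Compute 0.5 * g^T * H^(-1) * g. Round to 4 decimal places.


Step 1: H is diagonal, so H^(-1) * g = [-4.6752, -0.5056].
Step 2: g^T H^(-1) g = sum_i g_i^2 / H_ii
  = (-4.6752)^2/1 + (-3.5393)^2/7
  = 21.8575 + 1.7895 = 23.647
Step 3: Objective decrease = 0.5 * g^T H^(-1) g = 11.8235


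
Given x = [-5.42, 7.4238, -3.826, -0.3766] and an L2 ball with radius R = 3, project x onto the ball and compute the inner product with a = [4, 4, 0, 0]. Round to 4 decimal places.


Step 1: Compute ||x|| (intermediates to 6 decimals).
||x|| = sqrt((-5.42)^2 + 7.4238^2 + (-3.826)^2 + (-0.3766)^2) = 9.963399
Step 2: Project.
Since ||x|| > R, scale = R/||x|| = 3/9.963399 = 0.301102, proj(x) = scale * x
proj(x) = [-1.631973, 2.235321, -1.152016, -0.113395]
Step 3: Dot product.
a^T * proj(x) = 4*(-1.631973) + 4*2.235321 + 0*(-1.152016) + 0*(-0.113395) = 2.4134


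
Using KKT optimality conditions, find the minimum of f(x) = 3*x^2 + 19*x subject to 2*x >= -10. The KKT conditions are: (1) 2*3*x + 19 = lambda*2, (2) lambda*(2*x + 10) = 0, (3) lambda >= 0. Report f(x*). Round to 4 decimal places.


Step 1: Try lambda = 0 (constraint inactive).
Stationarity: 2*3*x + 19 = 0
x* = -19/(2*3) = -19/6 = -3.1667 (rounded; the exact value -19/6 is used below)
Check constraint: 2*-3.1667 = -6.3334 >= -10 -- satisfied.
Step 2: Compute optimal value.
f(x*) = 3*(-19/6)^2 + 19*(-19/6) = -30.0833


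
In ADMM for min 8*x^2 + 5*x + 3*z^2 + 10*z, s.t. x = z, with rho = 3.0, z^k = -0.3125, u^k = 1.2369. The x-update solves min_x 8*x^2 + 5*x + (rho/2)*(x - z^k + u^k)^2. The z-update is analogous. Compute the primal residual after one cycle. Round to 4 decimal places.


ADMM iteration with rho = 3.0, z^k = -0.3125, u^k = 1.2369
Step 1: x-update.
Minimize 8*x^2 + 5*x + (3.0/2)*(x + 0.3125 + 1.2369)^2
FOC: (2*8 + 3.0)*x = -5 + 3.0*(-0.3125 - 1.2369)
x^{k+1} = -0.5078
Step 2: z-update.
Minimize 3*z^2 + 10*z + (3.0/2)*(-0.5078 - z + 1.2369)^2
FOC: (2*3 + 3.0)*z = -10 + 3.0*(-0.5078 + 1.2369)
z^{k+1} = -0.8681
Step 3: u-update.
u^{k+1} = 1.2369 - 0.5078 + 0.8681 = 1.5972
Step 4: Primal residual = |-0.5078 + 0.8681| = 0.3603


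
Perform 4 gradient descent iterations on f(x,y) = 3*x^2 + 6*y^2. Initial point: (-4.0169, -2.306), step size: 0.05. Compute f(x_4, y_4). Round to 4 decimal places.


Gradient descent on f(x,y) = 3*x^2 + 6*y^2.
Starting point: (-4.0169, -2.306), alpha = 0.05
Step 1: grad_x = 2*3*-4.0169 = -24.1014, grad_y = 2*6*-2.306 = -27.672
  x_1 = -4.0169 - 0.05*-24.1014 = -2.8118
  y_1 = -2.306 - 0.05*-27.672 = -0.9224
Step 2: grad_x = 2*3*-2.8118 = -16.871, grad_y = 2*6*-0.9224 = -11.0688
  x_2 = -2.8118 - 0.05*-16.871 = -1.9683
  y_2 = -0.9224 - 0.05*-11.0688 = -0.369
Step 3: grad_x = 2*3*-1.9683 = -11.8097, grad_y = 2*6*-0.369 = -4.4275
  x_3 = -1.9683 - 0.05*-11.8097 = -1.3778
  y_3 = -0.369 - 0.05*-4.4275 = -0.1476
Step 4: grad_x = 2*3*-1.3778 = -8.2668, grad_y = 2*6*-0.1476 = -1.771
  x_4 = -1.3778 - 0.05*-8.2668 = -0.9645
  y_4 = -0.1476 - 0.05*-1.771 = -0.059
f(-0.9645, -0.059) = 3*(-0.9645)^2 + 6*(-0.059)^2 = 2.8114


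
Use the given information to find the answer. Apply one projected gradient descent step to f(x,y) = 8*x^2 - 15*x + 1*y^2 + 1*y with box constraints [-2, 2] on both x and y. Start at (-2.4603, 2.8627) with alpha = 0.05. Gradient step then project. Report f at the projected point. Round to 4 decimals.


Step 1: Compute gradient at (-2.4603, 2.8627).
grad_x = 2*8*-2.4603 - 15 = -54.3648
grad_y = 2*1*2.8627 + 1 = 6.7254
Step 2: Gradient step.
x_raw = -2.4603 - 0.05*-54.3648 = 0.2579
y_raw = 2.8627 - 0.05*6.7254 = 2.5264
Step 3: Project onto [-2, 2].
x_proj = clip(0.2579) = 0.2579
y_proj = clip(2.5264) = 2.0
Step 4: Evaluate f.
f(0.2579, 2.0) = 2.6632


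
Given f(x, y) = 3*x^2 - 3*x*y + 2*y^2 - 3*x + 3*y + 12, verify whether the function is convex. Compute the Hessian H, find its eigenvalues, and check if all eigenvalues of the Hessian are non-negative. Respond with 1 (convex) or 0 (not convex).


The Hessian of f(x,y) = 3*x^2 - 3*x*y + 2*y^2 - 3*x + 3*y + 12 is:
H = [[6, -3], [-3, 4]]
Trace = 6 + 4 = 10
Determinant = 6*4 - (-3)^2 = 15
Discriminant = (10)^2 - 4*15 = 40.0
Eigenvalues: lambda_1 = 1.8377, lambda_2 = 8.1623
The function is convex.

1


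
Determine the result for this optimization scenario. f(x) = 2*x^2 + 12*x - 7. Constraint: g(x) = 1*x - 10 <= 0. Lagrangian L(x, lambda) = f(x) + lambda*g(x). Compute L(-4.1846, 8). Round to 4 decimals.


Step 1: Evaluate f(x).
f(-4.1846) = 2*(-4.1846)^2 + 12*(-4.1846) - 7 = -22.1934
Step 2: Evaluate g(x).
g(-4.1846) = 1*-4.1846 - 10 = -14.1846
Step 3: Compute Lagrangian.
L = -22.1934 + 8*-14.1846 = -135.6702


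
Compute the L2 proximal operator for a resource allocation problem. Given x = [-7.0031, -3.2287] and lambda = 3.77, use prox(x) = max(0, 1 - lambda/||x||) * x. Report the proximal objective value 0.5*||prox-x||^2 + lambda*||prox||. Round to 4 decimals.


Step 1: Compute ||x||.
||x|| = 7.7115
Step 2: Compute scaling factor.
scale = max(0, 1 - 3.77/7.7115) = 0.5111
Step 3: prox(x) = [-3.5794, -1.6503]
||prox(x)|| = 3.9415
Step 4: Proximal objective.
0.5*||prox-x||^2 = 7.1065
lambda*||prox|| = 14.8595
Total = 21.9661


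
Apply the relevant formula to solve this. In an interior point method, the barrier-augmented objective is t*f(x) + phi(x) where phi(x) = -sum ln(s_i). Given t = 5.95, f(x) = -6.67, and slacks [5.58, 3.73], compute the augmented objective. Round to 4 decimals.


Step 1: Compute log-barrier.
ln values: [1.7192, 1.3164]
phi = -(1.7192 + 1.3164) = -3.0356
Step 2: Compute augmented objective.
t*f(x) = 5.95*-6.67 = -39.6865
Total = -39.6865 - 3.0356 = -42.7221


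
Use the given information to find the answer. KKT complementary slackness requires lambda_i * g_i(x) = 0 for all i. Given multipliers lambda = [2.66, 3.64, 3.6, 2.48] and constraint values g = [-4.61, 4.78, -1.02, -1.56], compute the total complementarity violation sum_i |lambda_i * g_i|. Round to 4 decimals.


KKT complementary slackness check:
lambda_1 * g_1 = 2.66 * -4.61 = -12.2626
lambda_2 * g_2 = 3.64 * 4.78 = 17.3992
lambda_3 * g_3 = 3.6 * -1.02 = -3.672
lambda_4 * g_4 = 2.48 * -1.56 = -3.8688
Total violation = 12.2626 + 17.3992 + 3.672 + 3.8688 = 37.2026


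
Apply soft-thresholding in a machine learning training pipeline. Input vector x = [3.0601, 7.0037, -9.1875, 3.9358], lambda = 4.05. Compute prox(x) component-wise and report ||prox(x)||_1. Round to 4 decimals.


Soft-thresholding with lambda = 4.05:
prox(3.0601) = sign(3.0601)*max(|3.0601| - 4.05, 0) = 0.0
prox(7.0037) = sign(7.0037)*max(|7.0037| - 4.05, 0) = 2.9537
prox(-9.1875) = sign(-9.1875)*max(|-9.1875| - 4.05, 0) = -5.1375
prox(3.9358) = sign(3.9358)*max(|3.9358| - 4.05, 0) = 0.0
prox(x) = [0.0, 2.9537, -5.1375, 0.0]
||prox(x)||_1 = 0.0 + 2.9537 + 5.1375 + 0.0 = 8.0912


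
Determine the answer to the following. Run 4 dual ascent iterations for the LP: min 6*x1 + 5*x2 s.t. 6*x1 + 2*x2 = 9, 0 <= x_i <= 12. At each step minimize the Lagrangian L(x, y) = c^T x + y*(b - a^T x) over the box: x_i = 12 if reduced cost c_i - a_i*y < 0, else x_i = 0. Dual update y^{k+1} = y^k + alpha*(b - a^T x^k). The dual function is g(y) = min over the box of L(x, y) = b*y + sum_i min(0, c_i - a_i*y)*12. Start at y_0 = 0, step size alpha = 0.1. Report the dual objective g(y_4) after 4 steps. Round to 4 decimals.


Dual ascent for LP: min 6*x1 + 5*x2, 6*x1 + 2*x2 = 9, 0 <= x_i <= 12
Step 1: y^k = 0.0, reduced costs: (6.0, 5.0)
  x^k = (0.0, 0.0), subgradient = b - a^T x = 9.0
  y^{k+1} = 0.0 + 0.1*9.0 = 0.9
Step 2: y^k = 0.9, reduced costs: (0.6, 3.2)
  x^k = (0.0, 0.0), subgradient = b - a^T x = 9.0
  y^{k+1} = 0.9 + 0.1*9.0 = 1.8
Step 3: y^k = 1.8, reduced costs: (-4.8, 1.4)
  x^k = (12.0, 0.0), subgradient = b - a^T x = -63.0
  y^{k+1} = 1.8 + 0.1*-63.0 = -4.5
Step 4: y^k = -4.5, reduced costs: (33.0, 14.0)
  x^k = (0.0, 0.0), subgradient = b - a^T x = 9.0
  y^{k+1} = -4.5 + 0.1*9.0 = -3.6
Dual objective at y_4 = -3.6: reduced costs (27.6, 12.2), box minimizer x = (0.0, 0.0)
g(y_4) = b*y + (c1 - a1*y)*x1 + (c2 - a2*y)*x2 = 9*(-3.6) + 27.6*0.0 + 12.2*0.0 = -32.4 + 0.0 + 0.0 = -32.4


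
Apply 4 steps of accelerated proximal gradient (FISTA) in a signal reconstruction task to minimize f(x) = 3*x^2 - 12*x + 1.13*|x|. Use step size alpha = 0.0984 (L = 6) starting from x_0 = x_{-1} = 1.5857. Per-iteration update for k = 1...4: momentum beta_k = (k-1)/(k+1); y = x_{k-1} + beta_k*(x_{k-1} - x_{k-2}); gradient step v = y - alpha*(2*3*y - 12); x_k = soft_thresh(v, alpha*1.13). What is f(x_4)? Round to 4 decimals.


FISTA on f(x) = 3*x^2 - 12*x + 1.13*|x|
L = 6, alpha = 0.0984
Iteration 1: beta = 0.0, y = 1.5857 + 0.0*(1.5857 - 1.5857) = 1.5857
  grad(y) = -2.4858, v = y - alpha*grad = 1.8303
  prox(v) = soft_thresh(1.8303, 0.1112) = 1.7191
Iteration 2: beta = 0.3333, y = 1.7191 + 0.3333*(1.7191 - 1.5857) = 1.7636
  grad(y) = -1.4185, v = y - alpha*grad = 1.9032
  prox(v) = soft_thresh(1.9032, 0.1112) = 1.792
Iteration 3: beta = 0.5, y = 1.792 + 0.5*(1.792 - 1.7191) = 1.8284
  grad(y) = -1.0296, v = y - alpha*grad = 1.9297
  prox(v) = soft_thresh(1.9297, 0.1112) = 1.8185
Iteration 4: beta = 0.6, y = 1.8185 + 0.6*(1.8185 - 1.792) = 1.8345
  grad(y) = -0.9933, v = y - alpha*grad = 1.9322
  prox(v) = soft_thresh(1.9322, 0.1112) = 1.821
f(x_4) = 3*1.821^2 - 12*1.821 + 1.13*|1.821| = -9.8461


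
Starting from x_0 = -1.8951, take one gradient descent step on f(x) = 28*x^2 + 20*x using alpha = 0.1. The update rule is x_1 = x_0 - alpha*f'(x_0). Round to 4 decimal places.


We compute the gradient at x_0 and apply the update.
f'(x) = 56*x + 20
f'(-1.8951) = 56*-1.8951 + 20 = -86.1256
x_1 = -1.8951 - 0.1*-86.1256 = 6.7175


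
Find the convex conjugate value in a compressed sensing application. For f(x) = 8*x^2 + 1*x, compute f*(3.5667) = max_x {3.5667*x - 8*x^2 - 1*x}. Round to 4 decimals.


f*(y) = sup_x {y*x - a*x^2 - b*x} = sup_x {(y-b)*x - a*x^2}
FOC: (y - b) - 2a*x = 0 => x* = (y - b)/(2a)
x* = (3.5667 - 1)/(2*8) = 0.1604
f*(3.5667) = (y-b)^2/(4a) = (3.5667 - 1)^2/(4*8)
= 6.5879/32 = 0.2059


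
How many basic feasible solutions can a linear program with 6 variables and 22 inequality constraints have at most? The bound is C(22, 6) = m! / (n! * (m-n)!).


Each vertex corresponds to some choice of n active constraints out of m, so the number of vertices is at most C(m, n) = m! / (n!(m-n)!).
m = 22, n = 6
Numerator: 22 * 21 * 20 * 19 * 18 * 17
Denominator: 6! = 720
C(22, 6) = 74613


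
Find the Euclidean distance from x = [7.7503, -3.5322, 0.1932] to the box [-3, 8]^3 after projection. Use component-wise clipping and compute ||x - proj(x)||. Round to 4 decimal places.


Project each component onto [-3, 8].
clip(7.7503) = 7.7503, clip(-3.5322) = -3.0, clip(0.1932) = 0.1932
Projection = [7.7503, -3.0, 0.1932]
Squared diffs: [0.0, 0.2832, 0.0]
Distance = sqrt(0.2832) = 0.5322


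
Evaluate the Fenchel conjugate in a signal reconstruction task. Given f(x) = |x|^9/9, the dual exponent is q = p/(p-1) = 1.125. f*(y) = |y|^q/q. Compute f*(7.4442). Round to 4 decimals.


The conjugate exponent q satisfies 1/p + 1/q = 1.
p = 9, so q = 9/(9 - 1) = 1.125
|y|^q = 7.4442^1.125 = 9.5674
f*(7.4442) = 9.5674 / 1.125 = 8.5044


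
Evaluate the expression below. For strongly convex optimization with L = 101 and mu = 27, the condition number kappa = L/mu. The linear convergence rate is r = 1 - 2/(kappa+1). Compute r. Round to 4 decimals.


Step 1: Compute the condition number.
kappa = L/mu = 101/27 = 3.7407
Step 2: Compute the convergence rate.
r = 1 - 2/(kappa + 1) = 1 - 2*mu/(L + mu) = (L - mu)/(L + mu) = 74/128 = 0.5781


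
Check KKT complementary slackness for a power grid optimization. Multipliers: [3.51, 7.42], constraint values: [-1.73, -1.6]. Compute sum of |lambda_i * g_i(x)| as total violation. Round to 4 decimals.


KKT complementary slackness check:
lambda_1 * g_1 = 3.51 * -1.73 = -6.0723
lambda_2 * g_2 = 7.42 * -1.6 = -11.872
Total violation = 6.0723 + 11.872 = 17.9443


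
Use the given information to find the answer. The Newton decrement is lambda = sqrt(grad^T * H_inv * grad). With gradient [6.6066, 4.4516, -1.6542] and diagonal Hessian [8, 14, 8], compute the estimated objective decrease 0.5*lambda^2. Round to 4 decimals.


Step 1: H is diagonal, so H^(-1) * g = [0.8258, 0.318, -0.2068].
Step 2: g^T H^(-1) g = sum_i g_i^2 / H_ii
  = (6.6066)^2/8 + (4.4516)^2/14 + (-1.6542)^2/8
  = 5.4559 + 1.4155 + 0.342 = 7.2134
Step 3: Objective decrease = 0.5 * g^T H^(-1) g = 3.6067


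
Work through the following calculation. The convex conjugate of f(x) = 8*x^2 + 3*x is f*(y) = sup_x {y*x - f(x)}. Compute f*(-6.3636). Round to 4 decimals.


f*(y) = sup_x {y*x - a*x^2 - b*x} = sup_x {(y-b)*x - a*x^2}
FOC: (y - b) - 2a*x = 0 => x* = (y - b)/(2a)
x* = (-6.3636 - 3)/(2*8) = -0.5852
f*(-6.3636) = (y-b)^2/(4a) = (-6.3636 - 3)^2/(4*8)
= 87.677/32 = 2.7399


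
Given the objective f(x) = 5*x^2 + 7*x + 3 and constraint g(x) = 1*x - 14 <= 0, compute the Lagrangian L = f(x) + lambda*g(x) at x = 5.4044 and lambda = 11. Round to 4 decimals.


Step 1: Evaluate f(x).
f(5.4044) = 5*5.4044^2 + 7*5.4044 + 3 = 186.8685
Step 2: Evaluate g(x).
g(5.4044) = 1*5.4044 - 14 = -8.5956
Step 3: Compute Lagrangian.
L = 186.8685 + 11*-8.5956 = 92.3169


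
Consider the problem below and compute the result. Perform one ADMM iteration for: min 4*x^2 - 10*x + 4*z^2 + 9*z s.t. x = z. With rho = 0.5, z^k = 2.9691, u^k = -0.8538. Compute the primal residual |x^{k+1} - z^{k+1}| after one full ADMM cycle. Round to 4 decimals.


ADMM iteration with rho = 0.5, z^k = 2.9691, u^k = -0.8538
Step 1: x-update.
Minimize 4*x^2 - 10*x + (0.5/2)*(x - 2.9691 - 0.8538)^2
FOC: (2*4 + 0.5)*x = 10 + 0.5*(2.9691 + 0.8538)
x^{k+1} = 1.4013
Step 2: z-update.
Minimize 4*z^2 + 9*z + (0.5/2)*(1.4013 - z - 0.8538)^2
FOC: (2*4 + 0.5)*z = -9 + 0.5*(1.4013 - 0.8538)
z^{k+1} = -1.0266
Step 3: u-update.
u^{k+1} = -0.8538 + 1.4013 + 1.0266 = 1.5742
Step 4: Primal residual = |1.4013 + 1.0266| = 2.428


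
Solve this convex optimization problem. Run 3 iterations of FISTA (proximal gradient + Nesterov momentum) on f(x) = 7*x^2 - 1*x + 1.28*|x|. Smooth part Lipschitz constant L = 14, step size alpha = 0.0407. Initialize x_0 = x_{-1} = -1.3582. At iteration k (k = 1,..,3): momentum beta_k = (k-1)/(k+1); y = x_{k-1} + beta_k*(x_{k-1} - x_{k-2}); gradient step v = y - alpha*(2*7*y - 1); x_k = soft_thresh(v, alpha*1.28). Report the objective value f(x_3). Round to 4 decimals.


FISTA on f(x) = 7*x^2 - 1*x + 1.28*|x|
L = 14, alpha = 0.0407
Iteration 1: beta = 0.0, y = -1.3582 + 0.0*(-1.3582 + 1.3582) = -1.3582
  grad(y) = -20.0148, v = y - alpha*grad = -0.5436
  prox(v) = soft_thresh(-0.5436, 0.0521) = -0.4915
Iteration 2: beta = 0.3333, y = -0.4915 + 0.3333*(-0.4915 + 1.3582) = -0.2026
  grad(y) = -3.8364, v = y - alpha*grad = -0.0465
  prox(v) = soft_thresh(-0.0465, 0.0521) = 0.0
Iteration 3: beta = 0.5, y = 0.0 + 0.5*(0.0 + 0.4915) = 0.2458
  grad(y) = 2.4405, v = y - alpha*grad = 0.1464
  prox(v) = soft_thresh(0.1464, 0.0521) = 0.0943
f(x_3) = 7*0.0943^2 - 1*0.0943 + 1.28*|0.0943| = 0.0887
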